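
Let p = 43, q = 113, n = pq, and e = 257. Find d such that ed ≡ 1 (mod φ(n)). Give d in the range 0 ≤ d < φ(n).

φ(n) = (p−1)(q−1) = 42·112 = 4704.
Need d with 257·d ≡ 1 (mod 4704). Apply the extended Euclidean algorithm:
4704 = 18*257 + 78
257 = 3*78 + 23
78 = 3*23 + 9
23 = 2*9 + 5
9 = 1*5 + 4
5 = 1*4 + 1
4 = 4*1 + 0
Back-substitute:
1 = 5 − 4
1 = −9 + 2·5
1 = 2·23 − 5·9
1 = −5·78 + 17·23
1 = 17·257 − 56·78
1 = −56·4704 + 1025·257
So 257·1025 ≡ 1 (mod 4704), hence d = 1025.

1025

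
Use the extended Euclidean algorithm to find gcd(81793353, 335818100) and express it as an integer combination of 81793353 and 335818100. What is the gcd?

Euclidean algorithm:
335818100 = 4*81793353 + 8644688
81793353 = 9*8644688 + 3991161
8644688 = 2*3991161 + 662366
3991161 = 6*662366 + 16965
662366 = 39*16965 + 731
16965 = 23*731 + 152
731 = 4*152 + 123
152 = 1*123 + 29
123 = 4*29 + 7
29 = 4*7 + 1
7 = 7*1 + 0
gcd(81793353, 335818100) = 1.
Back-substituting:
1 = 29 − 4·7
1 = −4·123 + 17·29
1 = 17·152 − 21·123
1 = −21·731 + 101·152
1 = 101·16965 − 2344·731
1 = −2344·662366 + 91517·16965
1 = 91517·3991161 − 551446·662366
1 = −551446·8644688 + 1194409·3991161
1 = 1194409·81793353 − 11301127·8644688
1 = −11301127·335818100 + 46398917·81793353
So 1 = (-11301127)·335818100 + (46398917)·81793353.

1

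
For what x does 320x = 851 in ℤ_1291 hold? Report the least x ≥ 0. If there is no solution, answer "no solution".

160

First find gcd(320, 1291):
1291 = 4·320 + 11
320 = 29·11 + 1
11 = 11·1 + 0
gcd = 1, so a unique solution mod 1291 exists.
Back-substitute for the Bézout coefficients:
1 = 320 − 29·11
1 = −29·1291 + 117·320
So 320·(117) ≡ 1 (mod 1291), giving 320⁻¹ ≡ 117.
x ≡ 320⁻¹·851 ≡ 117·851 ≡ 160 (mod 1291).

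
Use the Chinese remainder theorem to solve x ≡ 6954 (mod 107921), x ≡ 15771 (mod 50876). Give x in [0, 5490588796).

4566899911

Write x = 6954 + 107921·k. Then 107921·k ≡ 15771 − 6954 ≡ 8817 (mod 50876).
Need 107921⁻¹ mod 50876. Extended Euclid on (50876, 6169):
50876 = 8·6169 + 1524
6169 = 4·1524 + 73
1524 = 20·73 + 64
73 = 1·64 + 9
64 = 7·9 + 1
9 = 9·1 + 0
Back-substitute:
1 = 64 − 7·9
1 = −7·73 + 8·64
1 = 8·1524 − 167·73
1 = −167·6169 + 676·1524
1 = 676·50876 − 5575·6169
107921⁻¹ ≡ 45301 (mod 50876), so k ≡ 45301·8817 ≡ 42317 (mod 50876).
x = 6954 + 107921·42317 = 4566899911.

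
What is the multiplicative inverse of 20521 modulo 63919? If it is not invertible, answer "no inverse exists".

45389

Extended Euclidean algorithm:
63919 = 3·20521 + 2356
20521 = 8·2356 + 1673
2356 = 1·1673 + 683
1673 = 2·683 + 307
683 = 2·307 + 69
307 = 4·69 + 31
69 = 2·31 + 7
31 = 4·7 + 3
7 = 2·3 + 1
3 = 3·1 + 0
gcd = 1, so the inverse exists. Back-substitute:
1 = 7 − 2·3
1 = −2·31 + 9·7
1 = 9·69 − 20·31
1 = −20·307 + 89·69
1 = 89·683 − 198·307
1 = −198·1673 + 485·683
1 = 485·2356 − 683·1673
1 = −683·20521 + 5949·2356
1 = 5949·63919 − 18530·20521
So 20521·(-18530) ≡ 1 (mod 63919), and -18530 ≡ 45389 (mod 63919).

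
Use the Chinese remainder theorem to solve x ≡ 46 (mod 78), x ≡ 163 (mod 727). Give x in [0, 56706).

28516

Write x = 46 + 78·k. Then 78·k ≡ 163 − 46 ≡ 117 (mod 727).
Need 78⁻¹ mod 727. Extended Euclid on (727, 78):
727 = 9·78 + 25
78 = 3·25 + 3
25 = 8·3 + 1
3 = 3·1 + 0
Back-substitute:
1 = 25 − 8·3
1 = −8·78 + 25·25
1 = 25·727 − 233·78
78⁻¹ ≡ 494 (mod 727), so k ≡ 494·117 ≡ 365 (mod 727).
x = 46 + 78·365 = 28516.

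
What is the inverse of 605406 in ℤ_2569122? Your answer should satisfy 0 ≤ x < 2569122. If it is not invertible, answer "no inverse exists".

Compute gcd(605406, 2569122):
2569122 = 4×605406 + 147498
605406 = 4×147498 + 15414
147498 = 9×15414 + 8772
15414 = 1×8772 + 6642
8772 = 1×6642 + 2130
6642 = 3×2130 + 252
2130 = 8×252 + 114
252 = 2×114 + 24
114 = 4×24 + 18
24 = 1×18 + 6
18 = 3×6 + 0
The gcd is 6, not 1, hence no inverse exists.

no inverse exists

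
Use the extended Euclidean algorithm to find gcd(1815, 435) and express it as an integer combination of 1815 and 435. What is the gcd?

15

Repeated division:
1815 = 4×435 + 75
435 = 5×75 + 60
75 = 1×60 + 15
60 = 4×15 + 0
gcd(1815, 435) = 15.
Back-substituting:
15 = 75 − 60
15 = −435 + 6·75
15 = 6·1815 − 25·435
So 15 = (6)·1815 + (-25)·435.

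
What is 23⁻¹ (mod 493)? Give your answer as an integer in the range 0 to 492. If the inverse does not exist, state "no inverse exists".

343

Run Euclid on (493, 23):
493 = 21·23 + 10
23 = 2·10 + 3
10 = 3·3 + 1
3 = 3·1 + 0
Since gcd(23, 493) = 1, back-substitute to write 1 as a combination:
1 = 10 − 3·3
1 = −3·23 + 7·10
1 = 7·493 − 150·23
Thus 23·(-150) ≡ 1 (mod 493); reducing, -150 mod 493 = 343.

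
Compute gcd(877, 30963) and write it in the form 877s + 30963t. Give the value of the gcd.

Apply Euclid's algorithm to 30963 and 877:
30963 = 35×877 + 268
877 = 3×268 + 73
268 = 3×73 + 49
73 = 1×49 + 24
49 = 2×24 + 1
24 = 24×1 + 0
gcd(877, 30963) = 1.
Working backward:
1 = 49 − 2·24
1 = −2·73 + 3·49
1 = 3·268 − 11·73
1 = −11·877 + 36·268
1 = 36·30963 − 1271·877
So 1 = (36)·30963 + (-1271)·877.

1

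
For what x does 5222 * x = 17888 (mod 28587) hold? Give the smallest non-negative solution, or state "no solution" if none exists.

First find gcd(5222, 28587):
28587 = 5*5222 + 2477
5222 = 2*2477 + 268
2477 = 9*268 + 65
268 = 4*65 + 8
65 = 8*8 + 1
8 = 8*1 + 0
gcd = 1, so a unique solution mod 28587 exists.
Back-substitute for the Bézout coefficients:
1 = 65 − 8·8
1 = −8·268 + 33·65
1 = 33·2477 − 305·268
1 = −305·5222 + 643·2477
1 = 643·28587 − 3520·5222
So 5222·(-3520) ≡ 1 (mod 28587), giving 5222⁻¹ ≡ 25067.
x ≡ 5222⁻¹·17888 ≡ 25067·17888 ≡ 11401 (mod 28587).

11401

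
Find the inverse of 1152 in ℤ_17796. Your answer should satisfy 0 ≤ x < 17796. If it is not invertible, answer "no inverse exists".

no inverse exists

Compute gcd(1152, 17796):
17796 = 15×1152 + 516
1152 = 2×516 + 120
516 = 4×120 + 36
120 = 3×36 + 12
36 = 3×12 + 0
gcd(1152, 17796) = 12 ≠ 1, so 1152 has no multiplicative inverse modulo 17796.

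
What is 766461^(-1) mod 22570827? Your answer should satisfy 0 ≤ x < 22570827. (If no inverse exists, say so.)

no inverse exists

Euclidean algorithm on 22570827, 766461:
22570827 = 29*766461 + 343458
766461 = 2*343458 + 79545
343458 = 4*79545 + 25278
79545 = 3*25278 + 3711
25278 = 6*3711 + 3012
3711 = 1*3012 + 699
3012 = 4*699 + 216
699 = 3*216 + 51
216 = 4*51 + 12
51 = 4*12 + 3
12 = 4*3 + 0
Since gcd = 3 > 1, 766461 is not a unit mod 22570827.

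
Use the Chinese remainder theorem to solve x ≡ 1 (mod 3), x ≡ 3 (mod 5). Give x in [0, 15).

13

Write x = 1 + 3·k. Then 3·k ≡ 3 − 1 ≡ 2 (mod 5).
Need 3⁻¹ mod 5. Extended Euclid on (5, 3):
5 = 1*3 + 2
3 = 1*2 + 1
2 = 2*1 + 0
Back-substitute:
1 = 3 − 2
1 = −5 + 2·3
3⁻¹ ≡ 2 (mod 5), so k ≡ 2·2 ≡ 4 (mod 5).
x = 1 + 3·4 = 13.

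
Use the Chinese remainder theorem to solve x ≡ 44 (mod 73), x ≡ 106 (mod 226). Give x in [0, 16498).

Write x = 44 + 73·k. Then 73·k ≡ 106 − 44 ≡ 62 (mod 226).
Need 73⁻¹ mod 226. Extended Euclid on (226, 73):
226 = 3·73 + 7
73 = 10·7 + 3
7 = 2·3 + 1
3 = 3·1 + 0
Back-substitute:
1 = 7 − 2·3
1 = −2·73 + 21·7
1 = 21·226 − 65·73
73⁻¹ ≡ 161 (mod 226), so k ≡ 161·62 ≡ 38 (mod 226).
x = 44 + 73·38 = 2818.

2818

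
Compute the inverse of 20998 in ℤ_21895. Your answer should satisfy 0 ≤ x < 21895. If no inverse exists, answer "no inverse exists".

537

Run Euclid on (21895, 20998):
21895 = 1×20998 + 897
20998 = 23×897 + 367
897 = 2×367 + 163
367 = 2×163 + 41
163 = 3×41 + 40
41 = 1×40 + 1
40 = 40×1 + 0
Since gcd(20998, 21895) = 1, back-substitute to write 1 as a combination:
1 = 41 − 40
1 = −163 + 4·41
1 = 4·367 − 9·163
1 = −9·897 + 22·367
1 = 22·20998 − 515·897
1 = −515·21895 + 537·20998
So 20998·537 ≡ 1 (mod 21895).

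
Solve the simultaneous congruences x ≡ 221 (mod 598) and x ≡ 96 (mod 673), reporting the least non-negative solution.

Write x = 221 + 598·k. Then 598·k ≡ 96 − 221 ≡ 548 (mod 673).
Need 598⁻¹ mod 673. Extended Euclid on (673, 598):
673 = 1·598 + 75
598 = 7·75 + 73
75 = 1·73 + 2
73 = 36·2 + 1
2 = 2·1 + 0
Back-substitute:
1 = 73 − 36·2
1 = −36·75 + 37·73
1 = 37·598 − 295·75
1 = −295·673 + 332·598
598⁻¹ ≡ 332 (mod 673), so k ≡ 332·548 ≡ 226 (mod 673).
x = 221 + 598·226 = 135369.

135369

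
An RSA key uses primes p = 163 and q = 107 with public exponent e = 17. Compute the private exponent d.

φ(n) = (p−1)(q−1) = 162·106 = 17172.
Need d with 17·d ≡ 1 (mod 17172). Apply the extended Euclidean algorithm:
17172 = 1010·17 + 2
17 = 8·2 + 1
2 = 2·1 + 0
Back-substitute:
1 = 17 − 8·2
1 = −8·17172 + 8081·17
So 17·8081 ≡ 1 (mod 17172), hence d = 8081.

8081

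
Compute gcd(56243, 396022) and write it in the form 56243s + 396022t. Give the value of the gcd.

11

Repeated division:
396022 = 7×56243 + 2321
56243 = 24×2321 + 539
2321 = 4×539 + 165
539 = 3×165 + 44
165 = 3×44 + 33
44 = 1×33 + 11
33 = 3×11 + 0
gcd(56243, 396022) = 11.
Working backward:
11 = 44 − 33
11 = −165 + 4·44
11 = 4·539 − 13·165
11 = −13·2321 + 56·539
11 = 56·56243 − 1357·2321
11 = −1357·396022 + 9555·56243
So 11 = (-1357)·396022 + (9555)·56243.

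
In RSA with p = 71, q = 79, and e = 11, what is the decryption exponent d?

3971

φ(n) = (p−1)(q−1) = 70·78 = 5460.
Need d with 11·d ≡ 1 (mod 5460). Apply the extended Euclidean algorithm:
5460 = 496*11 + 4
11 = 2*4 + 3
4 = 1*3 + 1
3 = 3*1 + 0
Back-substitute:
1 = 4 − 3
1 = −11 + 3·4
1 = 3·5460 − 1489·11
So 11·(-1489) ≡ 1 (mod 5460), hence d ≡ -1489 ≡ 3971 (mod 5460).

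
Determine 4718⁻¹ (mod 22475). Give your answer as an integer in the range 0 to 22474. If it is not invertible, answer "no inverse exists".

gcd(22475, 4718) by repeated division:
22475 = 4×4718 + 3603
4718 = 1×3603 + 1115
3603 = 3×1115 + 258
1115 = 4×258 + 83
258 = 3×83 + 9
83 = 9×9 + 2
9 = 4×2 + 1
2 = 2×1 + 0
Since gcd(4718, 22475) = 1, back-substitute to write 1 as a combination:
1 = 9 − 4·2
1 = −4·83 + 37·9
1 = 37·258 − 115·83
1 = −115·1115 + 497·258
1 = 497·3603 − 1606·1115
1 = −1606·4718 + 2103·3603
1 = 2103·22475 − 10018·4718
Hence 4718⁻¹ ≡ -10018 ≡ 12457 (mod 22475).

12457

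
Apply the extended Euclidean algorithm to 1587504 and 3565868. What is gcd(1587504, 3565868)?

Euclidean algorithm:
3565868 = 2*1587504 + 390860
1587504 = 4*390860 + 24064
390860 = 16*24064 + 5836
24064 = 4*5836 + 720
5836 = 8*720 + 76
720 = 9*76 + 36
76 = 2*36 + 4
36 = 9*4 + 0
gcd(1587504, 3565868) = 4.
Back-substituting:
4 = 76 − 2·36
4 = −2·720 + 19·76
4 = 19·5836 − 154·720
4 = −154·24064 + 635·5836
4 = 635·390860 − 10314·24064
4 = −10314·1587504 + 41891·390860
4 = 41891·3565868 − 94096·1587504
So 4 = (41891)·3565868 + (-94096)·1587504.

4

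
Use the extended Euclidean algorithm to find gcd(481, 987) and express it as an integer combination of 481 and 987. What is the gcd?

1

Apply Euclid's algorithm to 987 and 481:
987 = 2·481 + 25
481 = 19·25 + 6
25 = 4·6 + 1
6 = 6·1 + 0
gcd(481, 987) = 1.
Express as a combination:
1 = 25 − 4·6
1 = −4·481 + 77·25
1 = 77·987 − 158·481
So 1 = (77)·987 + (-158)·481.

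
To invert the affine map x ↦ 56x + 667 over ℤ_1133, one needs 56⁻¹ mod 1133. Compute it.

gcd(1133, 56) by repeated division:
1133 = 20×56 + 13
56 = 4×13 + 4
13 = 3×4 + 1
4 = 4×1 + 0
gcd = 1, so the inverse exists. Back-substitute:
1 = 13 − 3·4
1 = −3·56 + 13·13
1 = 13·1133 − 263·56
Thus 56·(-263) ≡ 1 (mod 1133); reducing, -263 mod 1133 = 870.

870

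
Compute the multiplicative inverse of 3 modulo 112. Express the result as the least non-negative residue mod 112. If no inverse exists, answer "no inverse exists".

75

Extended Euclidean algorithm:
112 = 37*3 + 1
3 = 3*1 + 0
The gcd is 1. Working backward:
1 = 112 − 37·3
So 3·(-37) ≡ 1 (mod 112), and -37 ≡ 75 (mod 112).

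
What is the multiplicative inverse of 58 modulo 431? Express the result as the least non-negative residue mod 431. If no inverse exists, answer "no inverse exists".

gcd(431, 58) by repeated division:
431 = 7×58 + 25
58 = 2×25 + 8
25 = 3×8 + 1
8 = 8×1 + 0
The gcd is 1. Working backward:
1 = 25 − 3·8
1 = −3·58 + 7·25
1 = 7·431 − 52·58
Hence 58⁻¹ ≡ -52 ≡ 379 (mod 431).

379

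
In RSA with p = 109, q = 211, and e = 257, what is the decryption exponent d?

353

φ(n) = (p−1)(q−1) = 108·210 = 22680.
Need d with 257·d ≡ 1 (mod 22680). Apply the extended Euclidean algorithm:
22680 = 88*257 + 64
257 = 4*64 + 1
64 = 64*1 + 0
Back-substitute:
1 = 257 − 4·64
1 = −4·22680 + 353·257
So 257·353 ≡ 1 (mod 22680), hence d = 353.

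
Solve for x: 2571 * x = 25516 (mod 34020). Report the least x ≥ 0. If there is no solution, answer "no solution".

gcd(2571, 34020):
34020 = 13×2571 + 597
2571 = 4×597 + 183
597 = 3×183 + 48
183 = 3×48 + 39
48 = 1×39 + 9
39 = 4×9 + 3
9 = 3×3 + 0
gcd = 3, but 3 ∤ 25516, so the congruence has no solution.

no solution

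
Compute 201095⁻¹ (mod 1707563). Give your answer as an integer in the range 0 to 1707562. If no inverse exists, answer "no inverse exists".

448792

Run Euclid on (1707563, 201095):
1707563 = 8*201095 + 98803
201095 = 2*98803 + 3489
98803 = 28*3489 + 1111
3489 = 3*1111 + 156
1111 = 7*156 + 19
156 = 8*19 + 4
19 = 4*4 + 3
4 = 1*3 + 1
3 = 3*1 + 0
The gcd is 1. Working backward:
1 = 4 − 3
1 = −19 + 5·4
1 = 5·156 − 41·19
1 = −41·1111 + 292·156
1 = 292·3489 − 917·1111
1 = −917·98803 + 25968·3489
1 = 25968·201095 − 52853·98803
1 = −52853·1707563 + 448792·201095
So 201095·448792 ≡ 1 (mod 1707563).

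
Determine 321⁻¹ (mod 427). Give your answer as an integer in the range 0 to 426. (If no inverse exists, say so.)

286

Extended Euclidean algorithm:
427 = 1×321 + 106
321 = 3×106 + 3
106 = 35×3 + 1
3 = 3×1 + 0
Since gcd(321, 427) = 1, back-substitute to write 1 as a combination:
1 = 106 − 35·3
1 = −35·321 + 106·106
1 = 106·427 − 141·321
Hence 321⁻¹ ≡ -141 ≡ 286 (mod 427).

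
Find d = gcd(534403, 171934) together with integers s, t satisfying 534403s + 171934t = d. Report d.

1

Repeated division:
534403 = 3*171934 + 18601
171934 = 9*18601 + 4525
18601 = 4*4525 + 501
4525 = 9*501 + 16
501 = 31*16 + 5
16 = 3*5 + 1
5 = 5*1 + 0
gcd(534403, 171934) = 1.
Express as a combination:
1 = 16 − 3·5
1 = −3·501 + 94·16
1 = 94·4525 − 849·501
1 = −849·18601 + 3490·4525
1 = 3490·171934 − 32259·18601
1 = −32259·534403 + 100267·171934
So 1 = (-32259)·534403 + (100267)·171934.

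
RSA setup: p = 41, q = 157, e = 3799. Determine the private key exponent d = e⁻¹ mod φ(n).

φ(n) = (p−1)(q−1) = 40·156 = 6240.
Need d with 3799·d ≡ 1 (mod 6240). Apply the extended Euclidean algorithm:
6240 = 1·3799 + 2441
3799 = 1·2441 + 1358
2441 = 1·1358 + 1083
1358 = 1·1083 + 275
1083 = 3·275 + 258
275 = 1·258 + 17
258 = 15·17 + 3
17 = 5·3 + 2
3 = 1·2 + 1
2 = 2·1 + 0
Back-substitute:
1 = 3 − 2
1 = −17 + 6·3
1 = 6·258 − 91·17
1 = −91·275 + 97·258
1 = 97·1083 − 382·275
1 = −382·1358 + 479·1083
1 = 479·2441 − 861·1358
1 = −861·3799 + 1340·2441
1 = 1340·6240 − 2201·3799
So 3799·(-2201) ≡ 1 (mod 6240), hence d ≡ -2201 ≡ 4039 (mod 6240).

4039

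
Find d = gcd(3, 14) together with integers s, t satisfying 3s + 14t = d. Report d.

1

Apply Euclid's algorithm to 14 and 3:
14 = 4×3 + 2
3 = 1×2 + 1
2 = 2×1 + 0
gcd(3, 14) = 1.
Express as a combination:
1 = 3 − 2
1 = −14 + 5·3
So 1 = (-1)·14 + (5)·3.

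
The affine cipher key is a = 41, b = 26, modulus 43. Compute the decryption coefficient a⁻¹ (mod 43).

21

Extended Euclidean algorithm:
43 = 1×41 + 2
41 = 20×2 + 1
2 = 2×1 + 0
The gcd is 1. Working backward:
1 = 41 − 20·2
1 = −20·43 + 21·41
So 41·21 ≡ 1 (mod 43).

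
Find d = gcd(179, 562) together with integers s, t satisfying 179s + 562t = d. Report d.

1

Apply Euclid's algorithm to 562 and 179:
562 = 3×179 + 25
179 = 7×25 + 4
25 = 6×4 + 1
4 = 4×1 + 0
gcd(179, 562) = 1.
Express as a combination:
1 = 25 − 6·4
1 = −6·179 + 43·25
1 = 43·562 − 135·179
So 1 = (43)·562 + (-135)·179.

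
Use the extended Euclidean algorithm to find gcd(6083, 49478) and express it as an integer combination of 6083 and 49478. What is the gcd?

Apply Euclid's algorithm to 49478 and 6083:
49478 = 8×6083 + 814
6083 = 7×814 + 385
814 = 2×385 + 44
385 = 8×44 + 33
44 = 1×33 + 11
33 = 3×11 + 0
gcd(6083, 49478) = 11.
Back-substituting:
11 = 44 − 33
11 = −385 + 9·44
11 = 9·814 − 19·385
11 = −19·6083 + 142·814
11 = 142·49478 − 1155·6083
So 11 = (142)·49478 + (-1155)·6083.

11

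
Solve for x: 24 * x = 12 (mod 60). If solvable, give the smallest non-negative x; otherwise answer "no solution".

First find gcd(24, 60):
60 = 2×24 + 12
24 = 2×12 + 0
gcd = 12 and 12 | 12, so solutions exist. Divide through by 12: 2x ≡ 1 (mod 5).
Now find 2⁻¹ mod 5:
5 = 2×2 + 1
2 = 2×1 + 0
Back-substitute:
1 = 5 − 2·2
So 2·(-2) ≡ 1 (mod 5), i.e. 2⁻¹ ≡ 3.
Then x ≡ 3·1 ≡ 3 (mod 5); the smallest non-negative solution is x = 3.

3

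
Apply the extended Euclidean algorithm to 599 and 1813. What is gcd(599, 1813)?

Euclidean algorithm:
1813 = 3*599 + 16
599 = 37*16 + 7
16 = 2*7 + 2
7 = 3*2 + 1
2 = 2*1 + 0
gcd(599, 1813) = 1.
Back-substituting:
1 = 7 − 3·2
1 = −3·16 + 7·7
1 = 7·599 − 262·16
1 = −262·1813 + 793·599
So 1 = (-262)·1813 + (793)·599.

1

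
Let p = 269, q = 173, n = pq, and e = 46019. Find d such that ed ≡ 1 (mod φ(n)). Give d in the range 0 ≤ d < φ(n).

φ(n) = (p−1)(q−1) = 268·172 = 46096.
Need d with 46019·d ≡ 1 (mod 46096). Apply the extended Euclidean algorithm:
46096 = 1*46019 + 77
46019 = 597*77 + 50
77 = 1*50 + 27
50 = 1*27 + 23
27 = 1*23 + 4
23 = 5*4 + 3
4 = 1*3 + 1
3 = 3*1 + 0
Back-substitute:
1 = 4 − 3
1 = −23 + 6·4
1 = 6·27 − 7·23
1 = −7·50 + 13·27
1 = 13·77 − 20·50
1 = −20·46019 + 11953·77
1 = 11953·46096 − 11973·46019
So 46019·(-11973) ≡ 1 (mod 46096), hence d ≡ -11973 ≡ 34123 (mod 46096).

34123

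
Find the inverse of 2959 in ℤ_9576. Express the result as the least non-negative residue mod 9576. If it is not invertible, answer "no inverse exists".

Run Euclid on (9576, 2959):
9576 = 3*2959 + 699
2959 = 4*699 + 163
699 = 4*163 + 47
163 = 3*47 + 22
47 = 2*22 + 3
22 = 7*3 + 1
3 = 3*1 + 0
Since gcd(2959, 9576) = 1, back-substitute to write 1 as a combination:
1 = 22 − 7·3
1 = −7·47 + 15·22
1 = 15·163 − 52·47
1 = −52·699 + 223·163
1 = 223·2959 − 944·699
1 = −944·9576 + 3055·2959
So 2959·3055 ≡ 1 (mod 9576).

3055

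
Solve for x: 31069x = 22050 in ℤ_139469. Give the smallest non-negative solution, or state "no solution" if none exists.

First find gcd(31069, 139469):
139469 = 4·31069 + 15193
31069 = 2·15193 + 683
15193 = 22·683 + 167
683 = 4·167 + 15
167 = 11·15 + 2
15 = 7·2 + 1
2 = 2·1 + 0
gcd = 1, so a unique solution mod 139469 exists.
Back-substitute for the Bézout coefficients:
1 = 15 − 7·2
1 = −7·167 + 78·15
1 = 78·683 − 319·167
1 = −319·15193 + 7096·683
1 = 7096·31069 − 14511·15193
1 = −14511·139469 + 65140·31069
So 31069·(65140) ≡ 1 (mod 139469), giving 31069⁻¹ ≡ 65140.
x ≡ 31069⁻¹·22050 ≡ 65140·22050 ≡ 85238 (mod 139469).

85238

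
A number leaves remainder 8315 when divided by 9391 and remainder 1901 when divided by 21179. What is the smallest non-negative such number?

131989429

Write x = 8315 + 9391·k. Then 9391·k ≡ 1901 − 8315 ≡ 14765 (mod 21179).
Need 9391⁻¹ mod 21179. Extended Euclid on (21179, 9391):
21179 = 2×9391 + 2397
9391 = 3×2397 + 2200
2397 = 1×2200 + 197
2200 = 11×197 + 33
197 = 5×33 + 32
33 = 1×32 + 1
32 = 32×1 + 0
Back-substitute:
1 = 33 − 32
1 = −197 + 6·33
1 = 6·2200 − 67·197
1 = −67·2397 + 73·2200
1 = 73·9391 − 286·2397
1 = −286·21179 + 645·9391
9391⁻¹ ≡ 645 (mod 21179), so k ≡ 645·14765 ≡ 14054 (mod 21179).
x = 8315 + 9391·14054 = 131989429.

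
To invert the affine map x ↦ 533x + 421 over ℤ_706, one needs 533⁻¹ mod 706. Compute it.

Extended Euclidean algorithm:
706 = 1·533 + 173
533 = 3·173 + 14
173 = 12·14 + 5
14 = 2·5 + 4
5 = 1·4 + 1
4 = 4·1 + 0
Since gcd(533, 706) = 1, back-substitute to write 1 as a combination:
1 = 5 − 4
1 = −14 + 3·5
1 = 3·173 − 37·14
1 = −37·533 + 114·173
1 = 114·706 − 151·533
So 533·(-151) ≡ 1 (mod 706), and -151 ≡ 555 (mod 706).

555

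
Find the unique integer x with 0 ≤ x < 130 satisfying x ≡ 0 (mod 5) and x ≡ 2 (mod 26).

80

Write x = 0 + 5·k. Then 5·k ≡ 2 − 0 ≡ 2 (mod 26).
Need 5⁻¹ mod 26. Extended Euclid on (26, 5):
26 = 5*5 + 1
5 = 5*1 + 0
Back-substitute:
1 = 26 − 5·5
5⁻¹ ≡ 21 (mod 26), so k ≡ 21·2 ≡ 16 (mod 26).
x = 0 + 5·16 = 80.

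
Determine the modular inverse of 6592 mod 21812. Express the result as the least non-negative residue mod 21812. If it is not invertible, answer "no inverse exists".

Compute gcd(6592, 21812):
21812 = 3*6592 + 2036
6592 = 3*2036 + 484
2036 = 4*484 + 100
484 = 4*100 + 84
100 = 1*84 + 16
84 = 5*16 + 4
16 = 4*4 + 0
Since gcd = 4 > 1, 6592 is not a unit mod 21812.

no inverse exists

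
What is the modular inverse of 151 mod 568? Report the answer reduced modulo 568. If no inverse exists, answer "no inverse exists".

Apply the Euclidean algorithm to 568 and 151:
568 = 3·151 + 115
151 = 1·115 + 36
115 = 3·36 + 7
36 = 5·7 + 1
7 = 7·1 + 0
Since gcd(151, 568) = 1, back-substitute to write 1 as a combination:
1 = 36 − 5·7
1 = −5·115 + 16·36
1 = 16·151 − 21·115
1 = −21·568 + 79·151
So 151·79 ≡ 1 (mod 568).

79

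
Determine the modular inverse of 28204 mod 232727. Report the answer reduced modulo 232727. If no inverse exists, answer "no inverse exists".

Compute gcd(28204, 232727):
232727 = 8·28204 + 7095
28204 = 3·7095 + 6919
7095 = 1·6919 + 176
6919 = 39·176 + 55
176 = 3·55 + 11
55 = 5·11 + 0
gcd(28204, 232727) = 11 ≠ 1, so 28204 has no multiplicative inverse modulo 232727.

no inverse exists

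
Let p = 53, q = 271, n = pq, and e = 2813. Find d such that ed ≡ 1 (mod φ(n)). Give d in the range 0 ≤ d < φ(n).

12917

φ(n) = (p−1)(q−1) = 52·270 = 14040.
Need d with 2813·d ≡ 1 (mod 14040). Apply the extended Euclidean algorithm:
14040 = 4×2813 + 2788
2813 = 1×2788 + 25
2788 = 111×25 + 13
25 = 1×13 + 12
13 = 1×12 + 1
12 = 12×1 + 0
Back-substitute:
1 = 13 − 12
1 = −25 + 2·13
1 = 2·2788 − 223·25
1 = −223·2813 + 225·2788
1 = 225·14040 − 1123·2813
So 2813·(-1123) ≡ 1 (mod 14040), hence d ≡ -1123 ≡ 12917 (mod 14040).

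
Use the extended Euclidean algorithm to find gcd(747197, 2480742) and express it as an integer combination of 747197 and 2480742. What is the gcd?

11

Repeated division:
2480742 = 3×747197 + 239151
747197 = 3×239151 + 29744
239151 = 8×29744 + 1199
29744 = 24×1199 + 968
1199 = 1×968 + 231
968 = 4×231 + 44
231 = 5×44 + 11
44 = 4×11 + 0
gcd(747197, 2480742) = 11.
Working backward:
11 = 231 − 5·44
11 = −5·968 + 21·231
11 = 21·1199 − 26·968
11 = −26·29744 + 645·1199
11 = 645·239151 − 5186·29744
11 = −5186·747197 + 16203·239151
11 = 16203·2480742 − 53795·747197
So 11 = (16203)·2480742 + (-53795)·747197.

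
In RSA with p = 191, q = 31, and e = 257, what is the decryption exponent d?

3593

φ(n) = (p−1)(q−1) = 190·30 = 5700.
Need d with 257·d ≡ 1 (mod 5700). Apply the extended Euclidean algorithm:
5700 = 22·257 + 46
257 = 5·46 + 27
46 = 1·27 + 19
27 = 1·19 + 8
19 = 2·8 + 3
8 = 2·3 + 2
3 = 1·2 + 1
2 = 2·1 + 0
Back-substitute:
1 = 3 − 2
1 = −8 + 3·3
1 = 3·19 − 7·8
1 = −7·27 + 10·19
1 = 10·46 − 17·27
1 = −17·257 + 95·46
1 = 95·5700 − 2107·257
So 257·(-2107) ≡ 1 (mod 5700), hence d ≡ -2107 ≡ 3593 (mod 5700).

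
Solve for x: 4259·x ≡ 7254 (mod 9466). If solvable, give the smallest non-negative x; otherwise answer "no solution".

First find gcd(4259, 9466):
9466 = 2·4259 + 948
4259 = 4·948 + 467
948 = 2·467 + 14
467 = 33·14 + 5
14 = 2·5 + 4
5 = 1·4 + 1
4 = 4·1 + 0
gcd = 1, so a unique solution mod 9466 exists.
Back-substitute for the Bézout coefficients:
1 = 5 − 4
1 = −14 + 3·5
1 = 3·467 − 100·14
1 = −100·948 + 203·467
1 = 203·4259 − 912·948
1 = −912·9466 + 2027·4259
So 4259·(2027) ≡ 1 (mod 9466), giving 4259⁻¹ ≡ 2027.
x ≡ 4259⁻¹·7254 ≡ 2027·7254 ≡ 3160 (mod 9466).

3160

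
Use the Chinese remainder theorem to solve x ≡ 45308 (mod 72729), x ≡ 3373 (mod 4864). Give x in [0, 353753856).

53064749

Write x = 45308 + 72729·k. Then 72729·k ≡ 3373 − 45308 ≡ 1841 (mod 4864).
Need 72729⁻¹ mod 4864. Extended Euclid on (4864, 4633):
4864 = 1×4633 + 231
4633 = 20×231 + 13
231 = 17×13 + 10
13 = 1×10 + 3
10 = 3×3 + 1
3 = 3×1 + 0
Back-substitute:
1 = 10 − 3·3
1 = −3·13 + 4·10
1 = 4·231 − 71·13
1 = −71·4633 + 1424·231
1 = 1424·4864 − 1495·4633
72729⁻¹ ≡ 3369 (mod 4864), so k ≡ 3369·1841 ≡ 729 (mod 4864).
x = 45308 + 72729·729 = 53064749.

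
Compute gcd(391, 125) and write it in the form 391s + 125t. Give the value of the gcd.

Euclidean algorithm:
391 = 3*125 + 16
125 = 7*16 + 13
16 = 1*13 + 3
13 = 4*3 + 1
3 = 3*1 + 0
gcd(391, 125) = 1.
Back-substituting:
1 = 13 − 4·3
1 = −4·16 + 5·13
1 = 5·125 − 39·16
1 = −39·391 + 122·125
So 1 = (-39)·391 + (122)·125.

1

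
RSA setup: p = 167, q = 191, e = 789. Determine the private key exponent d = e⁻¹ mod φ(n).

φ(n) = (p−1)(q−1) = 166·190 = 31540.
Need d with 789·d ≡ 1 (mod 31540). Apply the extended Euclidean algorithm:
31540 = 39*789 + 769
789 = 1*769 + 20
769 = 38*20 + 9
20 = 2*9 + 2
9 = 4*2 + 1
2 = 2*1 + 0
Back-substitute:
1 = 9 − 4·2
1 = −4·20 + 9·9
1 = 9·769 − 346·20
1 = −346·789 + 355·769
1 = 355·31540 − 14191·789
So 789·(-14191) ≡ 1 (mod 31540), hence d ≡ -14191 ≡ 17349 (mod 31540).

17349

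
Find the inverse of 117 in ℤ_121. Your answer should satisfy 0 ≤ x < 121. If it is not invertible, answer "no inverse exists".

Extended Euclidean algorithm:
121 = 1*117 + 4
117 = 29*4 + 1
4 = 4*1 + 0
gcd = 1, so the inverse exists. Back-substitute:
1 = 117 − 29·4
1 = −29·121 + 30·117
So 117·30 ≡ 1 (mod 121).

30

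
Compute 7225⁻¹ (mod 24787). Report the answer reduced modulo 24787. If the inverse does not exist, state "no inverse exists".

gcd(24787, 7225) by repeated division:
24787 = 3*7225 + 3112
7225 = 2*3112 + 1001
3112 = 3*1001 + 109
1001 = 9*109 + 20
109 = 5*20 + 9
20 = 2*9 + 2
9 = 4*2 + 1
2 = 2*1 + 0
Since gcd(7225, 24787) = 1, back-substitute to write 1 as a combination:
1 = 9 − 4·2
1 = −4·20 + 9·9
1 = 9·109 − 49·20
1 = −49·1001 + 450·109
1 = 450·3112 − 1399·1001
1 = −1399·7225 + 3248·3112
1 = 3248·24787 − 11143·7225
So 7225·(-11143) ≡ 1 (mod 24787), and -11143 ≡ 13644 (mod 24787).

13644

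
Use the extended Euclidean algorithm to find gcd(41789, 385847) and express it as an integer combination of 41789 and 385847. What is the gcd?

Repeated division:
385847 = 9*41789 + 9746
41789 = 4*9746 + 2805
9746 = 3*2805 + 1331
2805 = 2*1331 + 143
1331 = 9*143 + 44
143 = 3*44 + 11
44 = 4*11 + 0
gcd(41789, 385847) = 11.
Express as a combination:
11 = 143 − 3·44
11 = −3·1331 + 28·143
11 = 28·2805 − 59·1331
11 = −59·9746 + 205·2805
11 = 205·41789 − 879·9746
11 = −879·385847 + 8116·41789
So 11 = (-879)·385847 + (8116)·41789.

11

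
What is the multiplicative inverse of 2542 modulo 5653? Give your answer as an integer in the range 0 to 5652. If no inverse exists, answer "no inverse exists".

Extended Euclidean algorithm:
5653 = 2×2542 + 569
2542 = 4×569 + 266
569 = 2×266 + 37
266 = 7×37 + 7
37 = 5×7 + 2
7 = 3×2 + 1
2 = 2×1 + 0
gcd = 1, so the inverse exists. Back-substitute:
1 = 7 − 3·2
1 = −3·37 + 16·7
1 = 16·266 − 115·37
1 = −115·569 + 246·266
1 = 246·2542 − 1099·569
1 = −1099·5653 + 2444·2542
So 2542·2444 ≡ 1 (mod 5653).

2444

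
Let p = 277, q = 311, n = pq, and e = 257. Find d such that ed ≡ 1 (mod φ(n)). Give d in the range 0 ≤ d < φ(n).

16313

φ(n) = (p−1)(q−1) = 276·310 = 85560.
Need d with 257·d ≡ 1 (mod 85560). Apply the extended Euclidean algorithm:
85560 = 332·257 + 236
257 = 1·236 + 21
236 = 11·21 + 5
21 = 4·5 + 1
5 = 5·1 + 0
Back-substitute:
1 = 21 − 4·5
1 = −4·236 + 45·21
1 = 45·257 − 49·236
1 = −49·85560 + 16313·257
So 257·16313 ≡ 1 (mod 85560), hence d = 16313.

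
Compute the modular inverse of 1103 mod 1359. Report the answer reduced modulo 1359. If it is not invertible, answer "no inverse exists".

Apply the Euclidean algorithm to 1359 and 1103:
1359 = 1*1103 + 256
1103 = 4*256 + 79
256 = 3*79 + 19
79 = 4*19 + 3
19 = 6*3 + 1
3 = 3*1 + 0
gcd = 1, so the inverse exists. Back-substitute:
1 = 19 − 6·3
1 = −6·79 + 25·19
1 = 25·256 − 81·79
1 = −81·1103 + 349·256
1 = 349·1359 − 430·1103
So 1103·(-430) ≡ 1 (mod 1359), and -430 ≡ 929 (mod 1359).

929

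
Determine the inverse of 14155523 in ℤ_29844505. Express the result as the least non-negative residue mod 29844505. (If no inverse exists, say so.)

Extended Euclidean algorithm:
29844505 = 2*14155523 + 1533459
14155523 = 9*1533459 + 354392
1533459 = 4*354392 + 115891
354392 = 3*115891 + 6719
115891 = 17*6719 + 1668
6719 = 4*1668 + 47
1668 = 35*47 + 23
47 = 2*23 + 1
23 = 23*1 + 0
The gcd is 1. Working backward:
1 = 47 − 2·23
1 = −2·1668 + 71·47
1 = 71·6719 − 286·1668
1 = −286·115891 + 4933·6719
1 = 4933·354392 − 15085·115891
1 = −15085·1533459 + 65273·354392
1 = 65273·14155523 − 602542·1533459
1 = −602542·29844505 + 1270357·14155523
So 14155523·1270357 ≡ 1 (mod 29844505).

1270357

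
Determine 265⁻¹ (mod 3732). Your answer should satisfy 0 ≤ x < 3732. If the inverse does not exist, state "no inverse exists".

Extended Euclidean algorithm:
3732 = 14*265 + 22
265 = 12*22 + 1
22 = 22*1 + 0
Since gcd(265, 3732) = 1, back-substitute to write 1 as a combination:
1 = 265 − 12·22
1 = −12·3732 + 169·265
So 265·169 ≡ 1 (mod 3732).

169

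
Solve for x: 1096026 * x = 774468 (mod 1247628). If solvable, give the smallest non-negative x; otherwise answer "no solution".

69634

First find gcd(1096026, 1247628):
1247628 = 1×1096026 + 151602
1096026 = 7×151602 + 34812
151602 = 4×34812 + 12354
34812 = 2×12354 + 10104
12354 = 1×10104 + 2250
10104 = 4×2250 + 1104
2250 = 2×1104 + 42
1104 = 26×42 + 12
42 = 3×12 + 6
12 = 2×6 + 0
gcd = 6 and 6 | 774468, so solutions exist. Divide through by 6: 182671x ≡ 129078 (mod 207938).
Now find 182671⁻¹ mod 207938:
207938 = 1*182671 + 25267
182671 = 7*25267 + 5802
25267 = 4*5802 + 2059
5802 = 2*2059 + 1684
2059 = 1*1684 + 375
1684 = 4*375 + 184
375 = 2*184 + 7
184 = 26*7 + 2
7 = 3*2 + 1
2 = 2*1 + 0
Back-substitute:
1 = 7 − 3·2
1 = −3·184 + 79·7
1 = 79·375 − 161·184
1 = −161·1684 + 723·375
1 = 723·2059 − 884·1684
1 = −884·5802 + 2491·2059
1 = 2491·25267 − 10848·5802
1 = −10848·182671 + 78427·25267
1 = 78427·207938 − 89275·182671
So 182671·(-89275) ≡ 1 (mod 207938), i.e. 182671⁻¹ ≡ 118663.
Then x ≡ 118663·129078 ≡ 69634 (mod 207938); the smallest non-negative solution is x = 69634.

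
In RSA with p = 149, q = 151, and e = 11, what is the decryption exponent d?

10091

φ(n) = (p−1)(q−1) = 148·150 = 22200.
Need d with 11·d ≡ 1 (mod 22200). Apply the extended Euclidean algorithm:
22200 = 2018×11 + 2
11 = 5×2 + 1
2 = 2×1 + 0
Back-substitute:
1 = 11 − 5·2
1 = −5·22200 + 10091·11
So 11·10091 ≡ 1 (mod 22200), hence d = 10091.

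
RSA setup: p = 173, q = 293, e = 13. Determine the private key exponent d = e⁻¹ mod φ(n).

19317

φ(n) = (p−1)(q−1) = 172·292 = 50224.
Need d with 13·d ≡ 1 (mod 50224). Apply the extended Euclidean algorithm:
50224 = 3863·13 + 5
13 = 2·5 + 3
5 = 1·3 + 2
3 = 1·2 + 1
2 = 2·1 + 0
Back-substitute:
1 = 3 − 2
1 = −5 + 2·3
1 = 2·13 − 5·5
1 = −5·50224 + 19317·13
So 13·19317 ≡ 1 (mod 50224), hence d = 19317.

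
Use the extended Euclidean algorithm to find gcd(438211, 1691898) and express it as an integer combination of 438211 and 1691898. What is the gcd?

1

Euclidean algorithm:
1691898 = 3×438211 + 377265
438211 = 1×377265 + 60946
377265 = 6×60946 + 11589
60946 = 5×11589 + 3001
11589 = 3×3001 + 2586
3001 = 1×2586 + 415
2586 = 6×415 + 96
415 = 4×96 + 31
96 = 3×31 + 3
31 = 10×3 + 1
3 = 3×1 + 0
gcd(438211, 1691898) = 1.
Back-substituting:
1 = 31 − 10·3
1 = −10·96 + 31·31
1 = 31·415 − 134·96
1 = −134·2586 + 835·415
1 = 835·3001 − 969·2586
1 = −969·11589 + 3742·3001
1 = 3742·60946 − 19679·11589
1 = −19679·377265 + 121816·60946
1 = 121816·438211 − 141495·377265
1 = −141495·1691898 + 546301·438211
So 1 = (-141495)·1691898 + (546301)·438211.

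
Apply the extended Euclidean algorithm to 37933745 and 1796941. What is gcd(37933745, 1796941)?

1

Euclidean algorithm:
37933745 = 21*1796941 + 197984
1796941 = 9*197984 + 15085
197984 = 13*15085 + 1879
15085 = 8*1879 + 53
1879 = 35*53 + 24
53 = 2*24 + 5
24 = 4*5 + 4
5 = 1*4 + 1
4 = 4*1 + 0
gcd(37933745, 1796941) = 1.
Back-substituting:
1 = 5 − 4
1 = −24 + 5·5
1 = 5·53 − 11·24
1 = −11·1879 + 390·53
1 = 390·15085 − 3131·1879
1 = −3131·197984 + 41093·15085
1 = 41093·1796941 − 372968·197984
1 = −372968·37933745 + 7873421·1796941
So 1 = (-372968)·37933745 + (7873421)·1796941.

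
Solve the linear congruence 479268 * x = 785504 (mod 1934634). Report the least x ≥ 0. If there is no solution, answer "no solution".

gcd(479268, 1934634):
1934634 = 4*479268 + 17562
479268 = 27*17562 + 5094
17562 = 3*5094 + 2280
5094 = 2*2280 + 534
2280 = 4*534 + 144
534 = 3*144 + 102
144 = 1*102 + 42
102 = 2*42 + 18
42 = 2*18 + 6
18 = 3*6 + 0
gcd = 6, but 6 ∤ 785504, so the congruence has no solution.

no solution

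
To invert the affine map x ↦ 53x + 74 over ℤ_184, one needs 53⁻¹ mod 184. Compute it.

Apply the Euclidean algorithm to 184 and 53:
184 = 3·53 + 25
53 = 2·25 + 3
25 = 8·3 + 1
3 = 3·1 + 0
The gcd is 1. Working backward:
1 = 25 − 8·3
1 = −8·53 + 17·25
1 = 17·184 − 59·53
Thus 53·(-59) ≡ 1 (mod 184); reducing, -59 mod 184 = 125.

125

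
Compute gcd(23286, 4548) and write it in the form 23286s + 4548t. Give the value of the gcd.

Apply Euclid's algorithm to 23286 and 4548:
23286 = 5·4548 + 546
4548 = 8·546 + 180
546 = 3·180 + 6
180 = 30·6 + 0
gcd(23286, 4548) = 6.
Express as a combination:
6 = 546 − 3·180
6 = −3·4548 + 25·546
6 = 25·23286 − 128·4548
So 6 = (25)·23286 + (-128)·4548.

6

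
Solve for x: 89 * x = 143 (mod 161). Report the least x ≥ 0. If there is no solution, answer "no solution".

121

First find gcd(89, 161):
161 = 1×89 + 72
89 = 1×72 + 17
72 = 4×17 + 4
17 = 4×4 + 1
4 = 4×1 + 0
gcd = 1, so a unique solution mod 161 exists.
Back-substitute for the Bézout coefficients:
1 = 17 − 4·4
1 = −4·72 + 17·17
1 = 17·89 − 21·72
1 = −21·161 + 38·89
So 89·(38) ≡ 1 (mod 161), giving 89⁻¹ ≡ 38.
x ≡ 89⁻¹·143 ≡ 38·143 ≡ 121 (mod 161).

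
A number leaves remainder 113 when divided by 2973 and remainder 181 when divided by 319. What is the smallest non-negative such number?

Write x = 113 + 2973·k. Then 2973·k ≡ 181 − 113 ≡ 68 (mod 319).
Need 2973⁻¹ mod 319. Extended Euclid on (319, 102):
319 = 3×102 + 13
102 = 7×13 + 11
13 = 1×11 + 2
11 = 5×2 + 1
2 = 2×1 + 0
Back-substitute:
1 = 11 − 5·2
1 = −5·13 + 6·11
1 = 6·102 − 47·13
1 = −47·319 + 147·102
2973⁻¹ ≡ 147 (mod 319), so k ≡ 147·68 ≡ 107 (mod 319).
x = 113 + 2973·107 = 318224.

318224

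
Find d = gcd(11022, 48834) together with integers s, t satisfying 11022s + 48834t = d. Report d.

Apply Euclid's algorithm to 48834 and 11022:
48834 = 4×11022 + 4746
11022 = 2×4746 + 1530
4746 = 3×1530 + 156
1530 = 9×156 + 126
156 = 1×126 + 30
126 = 4×30 + 6
30 = 5×6 + 0
gcd(11022, 48834) = 6.
Working backward:
6 = 126 − 4·30
6 = −4·156 + 5·126
6 = 5·1530 − 49·156
6 = −49·4746 + 152·1530
6 = 152·11022 − 353·4746
6 = −353·48834 + 1564·11022
So 6 = (-353)·48834 + (1564)·11022.

6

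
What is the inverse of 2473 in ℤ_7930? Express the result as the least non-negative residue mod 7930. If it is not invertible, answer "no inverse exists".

1257

Extended Euclidean algorithm:
7930 = 3*2473 + 511
2473 = 4*511 + 429
511 = 1*429 + 82
429 = 5*82 + 19
82 = 4*19 + 6
19 = 3*6 + 1
6 = 6*1 + 0
gcd = 1, so the inverse exists. Back-substitute:
1 = 19 − 3·6
1 = −3·82 + 13·19
1 = 13·429 − 68·82
1 = −68·511 + 81·429
1 = 81·2473 − 392·511
1 = −392·7930 + 1257·2473
So 2473·1257 ≡ 1 (mod 7930).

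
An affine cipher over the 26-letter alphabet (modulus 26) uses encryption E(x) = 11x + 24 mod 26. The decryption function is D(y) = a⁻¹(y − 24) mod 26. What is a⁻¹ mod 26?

Run Euclid on (26, 11):
26 = 2*11 + 4
11 = 2*4 + 3
4 = 1*3 + 1
3 = 3*1 + 0
gcd = 1, so the inverse exists. Back-substitute:
1 = 4 − 3
1 = −11 + 3·4
1 = 3·26 − 7·11
Thus 11·(-7) ≡ 1 (mod 26); reducing, -7 mod 26 = 19.

19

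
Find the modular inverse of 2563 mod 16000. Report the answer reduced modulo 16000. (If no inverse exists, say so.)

Apply the Euclidean algorithm to 16000 and 2563:
16000 = 6·2563 + 622
2563 = 4·622 + 75
622 = 8·75 + 22
75 = 3·22 + 9
22 = 2·9 + 4
9 = 2·4 + 1
4 = 4·1 + 0
gcd = 1, so the inverse exists. Back-substitute:
1 = 9 − 2·4
1 = −2·22 + 5·9
1 = 5·75 − 17·22
1 = −17·622 + 141·75
1 = 141·2563 − 581·622
1 = −581·16000 + 3627·2563
So 2563·3627 ≡ 1 (mod 16000).

3627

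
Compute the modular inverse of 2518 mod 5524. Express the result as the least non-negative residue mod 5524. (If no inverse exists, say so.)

no inverse exists

Euclidean algorithm on 5524, 2518:
5524 = 2×2518 + 488
2518 = 5×488 + 78
488 = 6×78 + 20
78 = 3×20 + 18
20 = 1×18 + 2
18 = 9×2 + 0
Since gcd = 2 > 1, 2518 is not a unit mod 5524.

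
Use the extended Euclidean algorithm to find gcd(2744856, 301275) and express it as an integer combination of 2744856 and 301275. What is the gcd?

9

Apply Euclid's algorithm to 2744856 and 301275:
2744856 = 9×301275 + 33381
301275 = 9×33381 + 846
33381 = 39×846 + 387
846 = 2×387 + 72
387 = 5×72 + 27
72 = 2×27 + 18
27 = 1×18 + 9
18 = 2×9 + 0
gcd(2744856, 301275) = 9.
Express as a combination:
9 = 27 − 18
9 = −72 + 3·27
9 = 3·387 − 16·72
9 = −16·846 + 35·387
9 = 35·33381 − 1381·846
9 = −1381·301275 + 12464·33381
9 = 12464·2744856 − 113557·301275
So 9 = (12464)·2744856 + (-113557)·301275.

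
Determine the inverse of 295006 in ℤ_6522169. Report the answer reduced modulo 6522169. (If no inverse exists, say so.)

Extended Euclidean algorithm:
6522169 = 22*295006 + 32037
295006 = 9*32037 + 6673
32037 = 4*6673 + 5345
6673 = 1*5345 + 1328
5345 = 4*1328 + 33
1328 = 40*33 + 8
33 = 4*8 + 1
8 = 8*1 + 0
The gcd is 1. Working backward:
1 = 33 − 4·8
1 = −4·1328 + 161·33
1 = 161·5345 − 648·1328
1 = −648·6673 + 809·5345
1 = 809·32037 − 3884·6673
1 = −3884·295006 + 35765·32037
1 = 35765·6522169 − 790714·295006
Thus 295006·(-790714) ≡ 1 (mod 6522169); reducing, -790714 mod 6522169 = 5731455.

5731455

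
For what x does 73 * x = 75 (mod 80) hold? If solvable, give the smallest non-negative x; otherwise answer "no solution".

35

First find gcd(73, 80):
80 = 1×73 + 7
73 = 10×7 + 3
7 = 2×3 + 1
3 = 3×1 + 0
gcd = 1, so a unique solution mod 80 exists.
Back-substitute for the Bézout coefficients:
1 = 7 − 2·3
1 = −2·73 + 21·7
1 = 21·80 − 23·73
So 73·(-23) ≡ 1 (mod 80), giving 73⁻¹ ≡ 57.
x ≡ 73⁻¹·75 ≡ 57·75 ≡ 35 (mod 80).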